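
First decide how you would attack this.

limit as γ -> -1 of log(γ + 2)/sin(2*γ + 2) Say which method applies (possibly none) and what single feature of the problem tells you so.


Verdict: l'Hôpital's rule (0/0) — numerator and denominator both vanish at -1 — a genuine 0/0 form, which is exactly when l'Hôpital applies. Known elementary limits would finish this too — the rule just bypasses the case analysis.


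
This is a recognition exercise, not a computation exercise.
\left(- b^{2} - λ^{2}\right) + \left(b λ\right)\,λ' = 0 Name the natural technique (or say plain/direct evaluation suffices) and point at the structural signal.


Diagnosis: the homogeneous substitution — solved for the derivative, the right side is unchanged under scaling b and λ together — it depends only on the ratio λ/b, so substitute a single ratio variable. A Bernoulli substitution is a fair alternative on this equation directly; the homogeneous reading takes it as given.


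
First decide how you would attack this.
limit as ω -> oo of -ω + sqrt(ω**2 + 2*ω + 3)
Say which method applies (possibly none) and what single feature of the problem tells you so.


Diagnosis: conjugate multiplication — divergence minus divergence hides a finite answer — expose it by pairing sqrt(ω**2 + 2*ω + 3) - ω with its conjugate.


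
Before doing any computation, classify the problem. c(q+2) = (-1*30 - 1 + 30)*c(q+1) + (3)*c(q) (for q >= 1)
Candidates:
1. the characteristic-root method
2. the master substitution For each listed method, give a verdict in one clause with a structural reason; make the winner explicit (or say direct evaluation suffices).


Best approach: the characteristic-root method — because shifting q leaves the equation's coefficients unchanged, exponential trials reduce it to algebra.
- the characteristic-root method: yes — fits the structure here.
- the master substitution: no fixed divisor shrinks the index between calls.


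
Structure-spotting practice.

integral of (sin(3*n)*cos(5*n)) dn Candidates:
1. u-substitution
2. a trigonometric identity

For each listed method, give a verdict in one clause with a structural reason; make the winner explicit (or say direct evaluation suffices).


Diagnosis: a trigonometric identity — apply product-to-sum to sin(3*n)*cos(5*n): two clean single-angle terms replace one awkward product.
- u-substitution — no subexpression of the integrand serves as a whole-integral substitution inner — individual terms may offer their own, but none carries its derivative as a factor of the full integrand; a working change of variable would have to be constructed from outside the expression.
- a trigonometric identity — a fit — the right tool for this form.


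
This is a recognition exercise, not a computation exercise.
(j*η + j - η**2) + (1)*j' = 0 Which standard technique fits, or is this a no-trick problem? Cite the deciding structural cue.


Verdict: a linear integrating factor — linear in the unknown with genuine forcing: multiply through by the exponential of the integrated coefficient and the left side closes into one derivative.


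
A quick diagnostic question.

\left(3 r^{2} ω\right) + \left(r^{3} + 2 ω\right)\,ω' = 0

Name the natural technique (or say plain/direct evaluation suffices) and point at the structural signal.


Technique: the exact-equation method — d/dω of 3 r^{2} ω equals d/dr of r^{3} + 2 ω: the form is a total differential of one potential — integrate it exactly.


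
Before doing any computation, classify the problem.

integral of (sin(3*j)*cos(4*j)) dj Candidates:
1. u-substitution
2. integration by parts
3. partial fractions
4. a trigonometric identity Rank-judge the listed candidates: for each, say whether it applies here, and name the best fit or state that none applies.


Best approach: a trigonometric identity — split sin(3*j)*cos(4*j) with the angle-addition identities: the resulting sum integrates term by term.
- u-substitution — no subexpression of the integrand pairs with its own derivative as a factor — individual terms may offer their own substitutions, but any change of variable covering the whole integral would have to be constructed from outside the expression.
- integration by parts — not the natural route: no polynomial-kernel product appears — a recursive parts reduction of the trigonometric product exists, but the identity rewrite is direct.
- partial fractions: the expression is not a ratio of polynomials that decomposes further.
- a trigonometric identity: applies; the problem has the shape this method handles.


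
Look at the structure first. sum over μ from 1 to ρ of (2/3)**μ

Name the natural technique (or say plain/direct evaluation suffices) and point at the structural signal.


Diagnosis: the geometric series formula — term-over-term division gives 2/3 every time — index-free ratio, geometric sum formula applies.


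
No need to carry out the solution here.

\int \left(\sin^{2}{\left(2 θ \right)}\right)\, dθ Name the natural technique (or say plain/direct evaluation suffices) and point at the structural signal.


Verdict: a trigonometric identity — reduce \sin^{2}{\left(2 θ \right)} with the power-reduction formula and the integral becomes first-degree trigonometry.


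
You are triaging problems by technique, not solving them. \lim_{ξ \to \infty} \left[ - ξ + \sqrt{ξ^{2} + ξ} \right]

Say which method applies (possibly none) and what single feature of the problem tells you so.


Verdict: conjugate multiplication — two divergent pieces with a minus sign between them and a radical in the mix: rationalize \sqrt{ξ^{2} + ξ} - ξ before any limit law applies.


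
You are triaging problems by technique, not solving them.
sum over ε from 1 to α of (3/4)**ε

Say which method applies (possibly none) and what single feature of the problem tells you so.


Verdict: the geometric series formula — check a ratio of consecutive terms: it is 3/4, independent of the index, so the geometric formula closes the sum.


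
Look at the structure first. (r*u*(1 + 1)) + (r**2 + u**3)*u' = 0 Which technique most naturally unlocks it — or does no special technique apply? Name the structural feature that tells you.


Technique: the exact-equation method — because the two cross partials coincide, the form is conservative as written — recover its potential in (r, u).


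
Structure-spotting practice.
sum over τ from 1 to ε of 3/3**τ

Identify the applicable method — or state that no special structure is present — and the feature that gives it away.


Verdict: the geometric series formula — consecutive terms stand in a fixed index-free ratio — the geometric sum formula closes it.


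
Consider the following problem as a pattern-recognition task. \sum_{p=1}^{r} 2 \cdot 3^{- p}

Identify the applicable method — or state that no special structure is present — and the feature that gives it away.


Best approach: the geometric series formula — consecutive terms stand in a fixed index-free ratio — the geometric sum formula closes it.


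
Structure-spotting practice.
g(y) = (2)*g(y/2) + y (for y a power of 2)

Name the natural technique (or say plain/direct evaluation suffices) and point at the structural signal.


Verdict: the master substitution — the argument shrinks by the factor 2, so measure the index on a logarithmic scale and the recursion becomes a shift.


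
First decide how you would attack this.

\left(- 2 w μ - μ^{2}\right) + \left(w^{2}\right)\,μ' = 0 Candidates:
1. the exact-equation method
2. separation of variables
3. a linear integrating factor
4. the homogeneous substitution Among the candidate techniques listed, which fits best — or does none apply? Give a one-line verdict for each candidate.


Best approach: the homogeneous substitution — the slope's numerator and denominator have matching total degree, so it depends only on μ/w and the ratio substitution collapses it. A Bernoulli rewrite works here as the equation stands — the homogeneous substitution is the more immediate reading.
- the exact-equation method: exactness fails on the nose — the mixed partials do not match.
- separation of variables: the two dependences are entangled, not a clean product of one-variable pieces.
- a linear integrating factor: the unknown enters nonlinearly (through a power, a denominator, or a transcendental function), which the linear integrating-factor recipe cannot absorb as-is — any repair would come from a preliminary substitution, not the factor.
- the homogeneous substitution: a fit — the right tool for this form.


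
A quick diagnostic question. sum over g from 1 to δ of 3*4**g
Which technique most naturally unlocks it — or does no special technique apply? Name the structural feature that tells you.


Method: the geometric series formula — term-over-term division gives 4 every time — index-free ratio, geometric sum formula applies.


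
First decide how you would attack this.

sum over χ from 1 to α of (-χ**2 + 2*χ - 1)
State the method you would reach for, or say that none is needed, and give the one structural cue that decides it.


Diagnosis: no special technique — constant-multiple powers of χ with no cancellation partners and no common ratio — use the standard power-sum formulas.


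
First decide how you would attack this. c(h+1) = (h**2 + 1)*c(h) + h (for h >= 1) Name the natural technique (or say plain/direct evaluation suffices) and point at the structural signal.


Verdict: a summation factor — an index-dependent multiplier h**2 + 1 rules out characteristic roots; a summation factor converts it to a pure difference.


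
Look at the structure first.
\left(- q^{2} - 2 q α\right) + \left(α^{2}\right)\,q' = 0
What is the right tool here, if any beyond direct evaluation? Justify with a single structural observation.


Verdict: the homogeneous substitution — scaling α and q together leaves the slope fixed — it depends only on q/α, so substitute the ratio. Rearranged, this also fits the Bernoulli template directly; the homogeneous substitution reads the structure without the rearrangement.


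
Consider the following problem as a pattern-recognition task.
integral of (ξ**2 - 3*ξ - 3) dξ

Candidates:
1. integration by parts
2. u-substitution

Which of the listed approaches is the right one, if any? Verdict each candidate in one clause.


Verdict: no special technique — nothing composite, nothing rational, nothing trigonometric — each constant-multiple power of ξ integrates by the power rule alone.
- integration by parts — parts would only shuffle a directly integrable integrand.
- u-substitution: any workable substitution here is cosmetic — the integrand is already in directly integrable form.


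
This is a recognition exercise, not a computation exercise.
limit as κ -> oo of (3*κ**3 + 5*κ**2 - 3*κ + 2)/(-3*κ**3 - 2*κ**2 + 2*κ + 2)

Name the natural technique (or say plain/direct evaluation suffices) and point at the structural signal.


Method: dominant-term comparison — growth-rate triage: the leading powers of κ decide the limit, everything else is noise. Differentiating the expression as a single quotient would eventually settle it as well; matching dominant growth settles it immediately.


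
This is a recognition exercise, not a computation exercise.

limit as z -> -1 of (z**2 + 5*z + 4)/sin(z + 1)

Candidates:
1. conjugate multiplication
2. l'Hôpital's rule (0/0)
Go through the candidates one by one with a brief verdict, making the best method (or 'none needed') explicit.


Technique: l'Hôpital's rule (0/0) — the 0/0 form at -1 is the signature situation for l'Hôpital's rule. The standard small-argument limits would also carry it; the rule is the systematic route.
- conjugate multiplication — there are no radicals in tension whose conjugate would simplify matters.
- l'Hôpital's rule (0/0) — yes — fits the structure here.


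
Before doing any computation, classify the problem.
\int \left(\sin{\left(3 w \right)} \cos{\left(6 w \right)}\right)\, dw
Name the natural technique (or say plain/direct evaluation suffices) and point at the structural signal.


Best approach: a trigonometric identity — mixed-frequency products such as \sin{\left(3 w \right)} \cos{\left(6 w \right)} are designed for the product-to-sum formula.


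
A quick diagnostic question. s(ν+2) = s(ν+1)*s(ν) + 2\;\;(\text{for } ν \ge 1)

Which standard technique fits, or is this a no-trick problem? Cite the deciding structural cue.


Method: no special technique — the unknown enters the rule nonlinearly, not as a weighted sum — no linear method is even well-posed.


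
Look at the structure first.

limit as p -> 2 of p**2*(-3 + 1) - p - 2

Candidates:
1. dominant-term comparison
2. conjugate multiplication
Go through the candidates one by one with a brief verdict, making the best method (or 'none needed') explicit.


Method: no special technique — the expression is continuous at the evaluation point — substitute directly; no indeterminate form appears.
- dominant-term comparison — this limit is not decided by comparing leading-term growth at infinity.
- conjugate multiplication — no difference of divergent radicals appears, so rationalizing has nothing to cancel.


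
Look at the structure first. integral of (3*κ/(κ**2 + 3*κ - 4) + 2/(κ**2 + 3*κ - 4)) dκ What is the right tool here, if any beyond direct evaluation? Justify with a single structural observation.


Method: partial fractions — rational integrand, reducible denominator κ**2 + 3*κ - 4: decompose first, integrate second.


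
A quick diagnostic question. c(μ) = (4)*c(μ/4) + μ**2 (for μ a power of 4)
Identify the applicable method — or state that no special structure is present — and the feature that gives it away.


Best approach: the master substitution — the index is divided (μ/4), not shifted — substitute μ = 4^m to straighten it into a shift recurrence.


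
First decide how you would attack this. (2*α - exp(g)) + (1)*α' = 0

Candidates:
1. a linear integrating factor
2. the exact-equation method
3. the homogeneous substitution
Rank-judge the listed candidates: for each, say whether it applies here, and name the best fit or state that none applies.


Best approach: a linear integrating factor — α appears only to the first power with coefficient 2 — the classic integrating-factor setup.
- a linear integrating factor: a fit — the right tool for this form.
- the exact-equation method: the mixed-partials test fails on this split — it is not an exact differential as presented.
- the homogeneous substitution — the slope is not a function of the ratio of the variables alone.


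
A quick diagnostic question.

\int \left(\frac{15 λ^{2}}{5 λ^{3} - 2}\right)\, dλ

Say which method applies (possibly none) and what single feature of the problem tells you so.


Verdict: u-substitution — gathered as a product, the integrand carries the factor 15 λ^{2} — up to a constant, the derivative of the inner expression 5 λ^{3} - 2 — so u = 5 λ^{3} - 2 collapses the integral.


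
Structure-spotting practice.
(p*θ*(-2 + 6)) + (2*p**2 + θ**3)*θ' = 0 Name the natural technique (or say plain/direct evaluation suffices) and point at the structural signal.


Best approach: the exact-equation method — because the two cross partials coincide, the form is conservative as written — recover its potential in (p, θ).


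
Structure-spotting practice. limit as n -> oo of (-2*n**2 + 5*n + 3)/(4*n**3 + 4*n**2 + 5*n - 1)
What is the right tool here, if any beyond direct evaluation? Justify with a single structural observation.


Technique: dominant-term comparison — divide by the highest power of n present: lower-order terms vanish and the dominant ratio remains. Differentiating the expression as a single quotient would eventually settle it as well; matching dominant growth settles it immediately.


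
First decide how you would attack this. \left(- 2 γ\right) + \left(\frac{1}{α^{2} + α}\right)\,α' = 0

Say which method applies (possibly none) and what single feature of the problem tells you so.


Verdict: separation of variables — one side of the product carries the independent variable, the other the unknown — the textbook separation shape. Rearranged, this also fits the Bernoulli template directly; separation reads the product structure as given.


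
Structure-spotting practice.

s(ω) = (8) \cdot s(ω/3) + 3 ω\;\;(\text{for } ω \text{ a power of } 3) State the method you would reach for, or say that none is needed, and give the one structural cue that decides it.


Best approach: the master substitution — the argument contracts 3-fold per step: reindex ω exponentially and solve the linear recurrence in the new index.


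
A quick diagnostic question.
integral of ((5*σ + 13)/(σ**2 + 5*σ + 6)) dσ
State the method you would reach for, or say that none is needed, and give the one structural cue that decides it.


Technique: partial fractions — a proper rational integrand over the factorable σ**2 + 5*σ + 6: partial fractions reduce it to elementary pieces.


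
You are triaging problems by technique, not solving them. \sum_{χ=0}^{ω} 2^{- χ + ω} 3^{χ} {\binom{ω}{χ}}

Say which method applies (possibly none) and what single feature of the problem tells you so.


Verdict: the binomial theorem — {\binom{ω}{χ}} weighting matched powers of 3 and 2 is the expanded form of (3 + 2)^ω — fold it back up.


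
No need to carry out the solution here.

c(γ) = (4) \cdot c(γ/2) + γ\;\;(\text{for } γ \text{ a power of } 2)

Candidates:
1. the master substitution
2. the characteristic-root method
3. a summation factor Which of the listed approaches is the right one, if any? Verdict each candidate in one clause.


Diagnosis: the master substitution — the argument shrinks by the factor 2, so measure the index on a logarithmic scale and the recursion becomes a shift.
- the master substitution: yes — fits the structure here.
- the characteristic-root method: the recursion divides its index rather than shifting it — outside the constant-shift family the root method covers.
- a summation factor: a divided-index call is outside the fixed-shift first-order family a summation factor normalizes.


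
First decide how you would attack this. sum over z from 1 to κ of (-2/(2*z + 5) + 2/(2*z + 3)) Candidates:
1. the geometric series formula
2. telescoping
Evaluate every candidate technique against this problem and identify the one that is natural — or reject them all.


Verdict: telescoping — this sum is a zipper: each term contributes 2/(2*z + 3) and removes the next index's value, which the following term puts back, closing term by term.
- the geometric series formula — the term-to-term ratio changes with the index, so the geometric formula cannot close it.
- telescoping: applies; the problem has the shape this method handles.


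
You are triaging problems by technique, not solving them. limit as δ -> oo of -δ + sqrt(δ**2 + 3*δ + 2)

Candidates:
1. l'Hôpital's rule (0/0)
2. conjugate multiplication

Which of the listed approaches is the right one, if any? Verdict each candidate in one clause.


Technique: conjugate multiplication — infinity minus infinity with a radical in play — multiply by the conjugate so the divergences of sqrt(δ**2 + 3*δ + 2) and δ annihilate.
- l'Hôpital's rule (0/0): no quotient structure at all: the clash is ∞ minus ∞, which rationalizing converts into a tractable ratio.
- conjugate multiplication — yes, a natural case for it.


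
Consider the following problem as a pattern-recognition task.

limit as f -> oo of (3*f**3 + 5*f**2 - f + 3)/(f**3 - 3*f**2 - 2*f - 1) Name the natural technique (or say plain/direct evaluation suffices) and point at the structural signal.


Diagnosis: dominant-term comparison — as f grows, only the highest-degree terms matter — compare leading terms and read the limit off. Viewed as a single quotient this is an ∞/∞ form — an at-infinity application of l'Hôpital's rule would also resolve it; comparing leading growth reads the answer without differentiating.


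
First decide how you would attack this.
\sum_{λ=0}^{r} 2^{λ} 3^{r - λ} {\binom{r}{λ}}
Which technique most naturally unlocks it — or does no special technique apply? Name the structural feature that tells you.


Method: the binomial theorem — terms weighting {\binom{r}{λ}} against matched powers of 2 and 3 reassemble into (2 + 3)^r by the binomial theorem.


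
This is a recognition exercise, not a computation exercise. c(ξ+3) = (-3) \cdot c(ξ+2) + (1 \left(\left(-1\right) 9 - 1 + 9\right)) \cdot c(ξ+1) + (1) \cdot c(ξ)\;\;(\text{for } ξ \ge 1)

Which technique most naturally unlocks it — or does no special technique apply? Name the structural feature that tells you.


Verdict: the characteristic-root method — constant coefficients and linearity mean the ansatz r^ξ reduces it to solving the characteristic polynomial.


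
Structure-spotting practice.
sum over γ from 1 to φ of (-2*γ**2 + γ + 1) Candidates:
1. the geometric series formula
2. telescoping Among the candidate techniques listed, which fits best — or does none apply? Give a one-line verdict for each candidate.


Diagnosis: no special technique — recognize the absence of structure: constant-multiple powers of γ summed plainly, no special method required.
- the geometric series formula: there is no constant term-to-term ratio.
- telescoping: the terms as presented offer no neighboring cancellation — a telescoping rewrite may exist, but the displayed structure does not hand one over.


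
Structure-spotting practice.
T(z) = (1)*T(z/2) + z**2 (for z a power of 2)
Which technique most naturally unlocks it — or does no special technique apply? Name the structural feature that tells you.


Method: the master substitution — index division is the fingerprint: z/2 in the recursive call means substitute z = 2^m.


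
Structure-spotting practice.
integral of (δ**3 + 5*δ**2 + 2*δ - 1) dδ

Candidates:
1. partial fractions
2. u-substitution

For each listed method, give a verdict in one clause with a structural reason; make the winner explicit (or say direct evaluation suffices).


Verdict: no special technique — a term-by-term power-rule job in δ; no substitution or rearrangement earns its keep here.
- partial fractions — the expression is not a ratio of polynomials that decomposes further.
- u-substitution — no substitution does more than relabel what direct integration already handles.


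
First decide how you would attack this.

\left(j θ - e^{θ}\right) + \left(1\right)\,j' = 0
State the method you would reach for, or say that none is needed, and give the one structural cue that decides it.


Verdict: a linear integrating factor — first power of j, nonzero forcing: the integrating-factor recipe applies verbatim with p = θ.


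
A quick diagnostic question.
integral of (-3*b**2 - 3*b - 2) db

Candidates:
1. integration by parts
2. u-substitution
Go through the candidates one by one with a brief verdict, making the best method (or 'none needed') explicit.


Method: no special technique — nothing composite, nothing rational, nothing trigonometric — each constant-multiple power of b integrates by the power rule alone.
- integration by parts — parts would only shuffle a directly integrable integrand.
- u-substitution: any workable substitution here is cosmetic — the integrand is already in directly integrable form.


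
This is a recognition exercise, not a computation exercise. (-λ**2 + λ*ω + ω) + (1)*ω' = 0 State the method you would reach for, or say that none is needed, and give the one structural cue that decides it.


Best approach: a linear integrating factor — the unknown enters only to the first power against a nonzero forcing term — the integrating-factor template applies directly.


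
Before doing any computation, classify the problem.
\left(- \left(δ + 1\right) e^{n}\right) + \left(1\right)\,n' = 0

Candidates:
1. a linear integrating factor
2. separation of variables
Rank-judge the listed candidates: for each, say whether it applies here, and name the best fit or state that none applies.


Diagnosis: separation of variables — all dependence on the two variables factors apart, the defining separable shape.
- a linear integrating factor: the unknown enters nonlinearly (through a power, a denominator, or a transcendental function), which the linear integrating-factor recipe cannot absorb as-is — any repair would come from a preliminary substitution, not the factor.
- separation of variables: yes, a natural case for it.


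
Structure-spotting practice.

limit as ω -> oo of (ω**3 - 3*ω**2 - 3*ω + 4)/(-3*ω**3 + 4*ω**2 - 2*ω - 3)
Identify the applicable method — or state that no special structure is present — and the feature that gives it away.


Method: dominant-term comparison — at large ω only the top-degree terms survive; compare the leading terms and the limit falls out. Differentiating the expression as a single quotient would eventually settle it as well; matching dominant growth settles it immediately.


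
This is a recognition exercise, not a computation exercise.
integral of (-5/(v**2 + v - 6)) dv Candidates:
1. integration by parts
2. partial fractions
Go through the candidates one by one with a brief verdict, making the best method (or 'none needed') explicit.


Best approach: partial fractions — the integrand is a proper rational function and its denominator v**2 + v - 6 factors into distinct pieces, so it splits into simple fractions.
- integration by parts: there is no nonconstant-polynomial-times-kernel split with an exp, sine, cosine (degree-1 argument), or logarithm partner.
- partial fractions: applies; the problem has the shape this method handles.


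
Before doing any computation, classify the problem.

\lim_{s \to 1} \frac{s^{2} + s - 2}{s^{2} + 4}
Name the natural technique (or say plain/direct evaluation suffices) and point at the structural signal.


Diagnosis: no special technique — nothing blocks direct substitution at 1: plug in and finish.


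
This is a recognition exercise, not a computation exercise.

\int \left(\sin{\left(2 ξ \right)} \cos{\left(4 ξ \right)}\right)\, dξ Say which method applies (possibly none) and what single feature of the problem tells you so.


Best approach: a trigonometric identity — cross-frequency products like \sin{\left(2 ξ \right)} \cos{\left(4 ξ \right)} are the textbook product-to-sum case — the identity converts them to directly integrable sinusoids.


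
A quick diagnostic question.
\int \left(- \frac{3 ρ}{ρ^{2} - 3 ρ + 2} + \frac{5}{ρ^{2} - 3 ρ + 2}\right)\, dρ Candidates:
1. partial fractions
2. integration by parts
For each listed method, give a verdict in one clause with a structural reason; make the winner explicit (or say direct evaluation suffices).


Technique: partial fractions — the bottom, ρ^{2} - 3 ρ + 2, comes apart into simple factors, and a proper rational function over split factors decomposes.
- partial fractions — applicable, and directly so.
- integration by parts — no split into a nonconstant polynomial times one of the standard kernels — exp, sine, or cosine of a linear argument, or a logarithm — applies here.


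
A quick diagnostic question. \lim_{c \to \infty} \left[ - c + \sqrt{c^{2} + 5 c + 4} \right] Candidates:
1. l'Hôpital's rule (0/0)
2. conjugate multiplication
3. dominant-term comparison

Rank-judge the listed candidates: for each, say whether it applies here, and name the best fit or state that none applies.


Verdict: conjugate multiplication — neither \sqrt{c^{2} + 5 c + 4} nor c converges alone, so rewrite their difference as a conjugate-rationalized quotient first.
- l'Hôpital's rule (0/0): no quotient structure at all: the clash is ∞ minus ∞, which rationalizing converts into a tractable ratio.
- conjugate multiplication: yes, a natural case for it.
- dominant-term comparison — this is not a rational comparison of growth rates at infinity.


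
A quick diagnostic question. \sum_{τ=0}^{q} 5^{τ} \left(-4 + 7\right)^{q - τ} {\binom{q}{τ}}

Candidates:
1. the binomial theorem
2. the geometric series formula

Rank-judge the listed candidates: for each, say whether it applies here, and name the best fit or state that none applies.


Diagnosis: the binomial theorem — terms weighting {\binom{q}{τ}} against matched powers of 5 and (-4 + 7) reassemble into (5 + (-4 + 7))^q by the binomial theorem.
- the binomial theorem: applicable, and directly so.
- the geometric series formula — there is no constant term-to-term ratio.


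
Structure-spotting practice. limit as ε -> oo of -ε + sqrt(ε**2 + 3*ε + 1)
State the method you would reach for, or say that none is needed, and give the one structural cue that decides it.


Technique: conjugate multiplication — the difference sqrt(ε**2 + 3*ε + 1) - ε is an ∞ − ∞ stalemate; its conjugate partner breaks the tie.


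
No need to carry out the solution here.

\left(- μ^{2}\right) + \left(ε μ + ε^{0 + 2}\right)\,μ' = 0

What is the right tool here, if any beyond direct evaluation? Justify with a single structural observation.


Diagnosis: the homogeneous substitution — the slope's numerator and denominator share total degree; set v = μ/ε and the equation drops to separable form. A Bernoulli-style rewrite — possibly after exchanging which variable is treated as dependent — would work as well; the homogeneous substitution is the more immediate reading here.


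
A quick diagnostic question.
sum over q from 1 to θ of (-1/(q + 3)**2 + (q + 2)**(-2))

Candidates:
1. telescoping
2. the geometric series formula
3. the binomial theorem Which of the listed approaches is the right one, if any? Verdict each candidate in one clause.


Diagnosis: telescoping — the piece each term subtracts is (q + 2)**(-2) advanced by one index, and it reappears with a plus sign leading the following term — the sum collapses to its boundary terms.
- telescoping: yes, a natural case for it.
- the geometric series formula: the term-to-term ratio drifts with the index — the one thing the geometric formula cannot absorb.
- the binomial theorem: the terms lack the binomial-coefficient-weighted complementary-power pattern of an expansion.


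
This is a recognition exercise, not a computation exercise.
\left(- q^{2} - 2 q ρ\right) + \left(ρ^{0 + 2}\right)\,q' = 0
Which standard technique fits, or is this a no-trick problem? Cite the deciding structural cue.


Method: the homogeneous substitution — solved for the derivative, the right side is unchanged under scaling ρ and q together — it depends only on the ratio q/ρ, so substitute a single ratio variable. Rearranged, this also fits the Bernoulli template directly; the homogeneous substitution reads the structure without the rearrangement.


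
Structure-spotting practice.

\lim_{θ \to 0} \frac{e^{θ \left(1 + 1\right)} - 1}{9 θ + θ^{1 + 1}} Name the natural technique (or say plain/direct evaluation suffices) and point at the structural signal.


Technique: l'Hôpital's rule (0/0) — plug in 0: top and bottom both hit zero, so differentiate each and retry. The standard small-argument limits would also carry it; the rule is the systematic route.


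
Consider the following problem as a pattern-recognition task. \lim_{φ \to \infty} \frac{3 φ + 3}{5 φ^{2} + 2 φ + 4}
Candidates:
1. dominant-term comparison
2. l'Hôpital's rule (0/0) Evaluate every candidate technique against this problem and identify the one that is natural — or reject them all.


Diagnosis: dominant-term comparison — divide through by the highest power of φ; every lower-order term dies and the dominant terms decide the limit.
- dominant-term comparison: yes, a natural case for it.
- l'Hôpital's rule (0/0) — viewed as a single quotient this runs to ∞/∞, not the 0/0 clash this candidate addresses; an at-infinity variant of the rule would resolve it, but comparing leading growth reads the answer without differentiating.


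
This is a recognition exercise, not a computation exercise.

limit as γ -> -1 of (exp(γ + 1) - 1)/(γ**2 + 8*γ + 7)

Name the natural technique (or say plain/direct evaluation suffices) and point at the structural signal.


Best approach: l'Hôpital's rule (0/0) — both numerator and denominator vanish at -1: the genuine 0/0 indeterminate that l'Hôpital exists for. Expanding numerator and denominator to first order gives the same value — the rule automates exactly that.


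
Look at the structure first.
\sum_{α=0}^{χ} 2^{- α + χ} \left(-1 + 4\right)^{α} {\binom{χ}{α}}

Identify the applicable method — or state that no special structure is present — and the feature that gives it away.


Method: the binomial theorem — terms weighting {\binom{χ}{α}} against matched powers of (-1 + 4) and 2 reassemble into ((-1 + 4) + 2)^χ by the binomial theorem.


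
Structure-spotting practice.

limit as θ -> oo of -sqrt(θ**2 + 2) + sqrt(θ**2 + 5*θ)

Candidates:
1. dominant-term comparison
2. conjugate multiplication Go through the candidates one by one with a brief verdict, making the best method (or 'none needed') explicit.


Technique: conjugate multiplication — both pieces blow up but their difference is finite; the conjugate trick rationalizes sqrt(θ**2 + 5*θ) - sqrt(θ**2 + 2).
- dominant-term comparison: this is not a rational comparison of growth rates at infinity.
- conjugate multiplication — yes — fits the structure here.


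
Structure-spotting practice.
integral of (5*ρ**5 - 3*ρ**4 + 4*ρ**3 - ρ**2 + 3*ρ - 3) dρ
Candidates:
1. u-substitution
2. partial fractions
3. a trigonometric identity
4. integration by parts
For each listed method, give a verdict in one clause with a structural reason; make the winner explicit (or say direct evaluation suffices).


Best approach: no special technique — every term is a constant multiple of a power of ρ; term-wise power-rule integration needs no preliminary transformation.
- u-substitution — no substitution does more than relabel what direct integration already handles.
- partial fractions: there is no rational-function structure to decompose.
- a trigonometric identity — there is no trigonometric structure at all — the integrand carries no sine or cosine to rewrite.
- integration by parts: splitting off a factor buys nothing — the integrand integrates directly without parts.


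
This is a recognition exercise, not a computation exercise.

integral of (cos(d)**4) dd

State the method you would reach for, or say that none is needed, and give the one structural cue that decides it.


Technique: a trigonometric identity — an even power like cos(d)**4 flattens under the half-angle identity into first-degree cosines you can integrate directly.


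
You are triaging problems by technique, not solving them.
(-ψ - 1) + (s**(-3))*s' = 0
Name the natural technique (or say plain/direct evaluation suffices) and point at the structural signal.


Technique: separation of variables — all dependence on the two variables factors apart, the defining separable shape. One could also solve this as an exact equation; with each coefficient in its own variable, separating is the same work with fewer steps.


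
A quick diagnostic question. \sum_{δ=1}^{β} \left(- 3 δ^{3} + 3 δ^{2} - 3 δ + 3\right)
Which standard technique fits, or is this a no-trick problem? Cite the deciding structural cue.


Method: no special technique — the sum is polynomial through and through; closed forms for each power of δ finish it directly.


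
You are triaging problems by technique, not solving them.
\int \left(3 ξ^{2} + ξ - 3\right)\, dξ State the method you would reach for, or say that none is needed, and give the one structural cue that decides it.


Best approach: no special technique — nothing composite, nothing rational, nothing trigonometric — each constant-multiple power of ξ integrates by the power rule alone.


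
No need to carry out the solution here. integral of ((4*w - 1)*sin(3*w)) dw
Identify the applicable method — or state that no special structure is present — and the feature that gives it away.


Diagnosis: integration by parts — 4*w - 1 dies after finitely many derivatives while sin(3*w) cycles under integration — the tabular/parts setup.


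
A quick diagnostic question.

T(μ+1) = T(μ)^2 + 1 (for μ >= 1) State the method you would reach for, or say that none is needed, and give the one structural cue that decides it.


Method: no special technique — the update rule curves (it is not linear in the unknown sequence), so no superposition-based closed form attaches — iterate or study it directly.


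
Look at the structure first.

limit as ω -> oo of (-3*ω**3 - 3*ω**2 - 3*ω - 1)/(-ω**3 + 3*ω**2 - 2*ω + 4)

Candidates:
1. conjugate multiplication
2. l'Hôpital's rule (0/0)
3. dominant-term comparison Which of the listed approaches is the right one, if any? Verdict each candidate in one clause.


Diagnosis: dominant-term comparison — divide through by the highest power of ω; every lower-order term dies and the dominant terms decide the limit.
- conjugate multiplication — no divergent radical difference is present for a conjugate pair to cancel.
- l'Hôpital's rule (0/0) — no 0/0 form appears: written as one quotient, top and bottom both grow without bound, and the ratio is decided by their leading terms.
- dominant-term comparison — yes — fits the structure here.


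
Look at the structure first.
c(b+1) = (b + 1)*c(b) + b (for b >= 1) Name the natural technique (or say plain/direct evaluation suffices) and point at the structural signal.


Method: a summation factor — the coefficient b + 1 drifts with the index, so no fixed root exists; normalizing by the cumulative product telescopes it.


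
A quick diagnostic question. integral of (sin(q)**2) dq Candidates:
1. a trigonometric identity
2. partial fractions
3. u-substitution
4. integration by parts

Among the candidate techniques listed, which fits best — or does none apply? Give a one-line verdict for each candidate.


Technique: a trigonometric identity — an even power like sin(q)**2 flattens under the half-angle identity into first-degree cosines you can integrate directly.
- a trigonometric identity — yes, a natural case for it.
- partial fractions: there is no rational-function structure to decompose.
- u-substitution: no subexpression of the integrand pairs with its own derivative as a factor — individual terms may offer their own substitutions, but any change of variable covering the whole integral would have to be constructed from outside the expression.
- integration by parts — not the natural route: no polynomial-kernel product appears — a recursive parts reduction of the trigonometric product exists, but the identity rewrite is direct.


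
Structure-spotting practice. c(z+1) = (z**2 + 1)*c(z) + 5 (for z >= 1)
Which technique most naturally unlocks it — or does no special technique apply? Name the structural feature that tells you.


Technique: a summation factor — it is first-order linear but the coefficient z**2 + 1 depends on the index, so multiply through by a summation factor to telescope it.


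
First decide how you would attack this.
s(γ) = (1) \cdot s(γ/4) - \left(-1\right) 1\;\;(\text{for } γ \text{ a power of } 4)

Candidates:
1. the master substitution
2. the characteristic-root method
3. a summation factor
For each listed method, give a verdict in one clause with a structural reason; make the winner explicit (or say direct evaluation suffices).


Diagnosis: the master substitution — the argument shrinks by the factor 4, so measure the index on a logarithmic scale and the recursion becomes a shift.
- the master substitution: a fit — the right tool for this form.
- the characteristic-root method — the recursion divides its index rather than shifting it — outside the constant-shift family the root method covers.
- a summation factor: a divided-index call is outside the fixed-shift first-order family a summation factor normalizes.
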